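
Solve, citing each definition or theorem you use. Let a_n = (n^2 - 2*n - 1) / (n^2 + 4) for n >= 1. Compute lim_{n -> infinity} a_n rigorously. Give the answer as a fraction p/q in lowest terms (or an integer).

Divide numerator and denominator by n^2, the highest power:
numerator / n^2 = 1 - 2/n - 1/n^2
denominator / n^2 = 1 + 4/n^2
As n -> infinity, all terms of the form c/n^k (k >= 1) tend to 0.
So numerator / n^2 -> 1 and denominator / n^2 -> 1.
Therefore lim a_n = 1.

1


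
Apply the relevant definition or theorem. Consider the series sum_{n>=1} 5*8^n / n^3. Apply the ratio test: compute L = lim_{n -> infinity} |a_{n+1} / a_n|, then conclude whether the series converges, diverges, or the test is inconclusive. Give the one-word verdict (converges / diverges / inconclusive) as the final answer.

Let a_n denote the general term. Form the ratio a_{n+1}/a_n and simplify:
a_{n+1}/a_n = 8*n^3/(n + 1)^3
Take the limit as n -> infinity: L = 8.
Since L = 8 > 1 (or L = infinity), the ratio test implies the series diverges.

diverges


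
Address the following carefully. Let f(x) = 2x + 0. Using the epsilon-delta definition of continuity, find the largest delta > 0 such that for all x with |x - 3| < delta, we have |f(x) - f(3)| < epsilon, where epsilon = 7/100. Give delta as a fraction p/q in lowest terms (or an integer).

We compute f(3) = 2*(3) + 0 = 6.
|f(x) - f(3)| = |2x + 0 - (6)| = |2(x - 3)| = 2|x - 3|.
We need 2|x - 3| < 7/100, i.e. |x - 3| < 7/100 / 2 = 7/200.
So any delta <= 7/200 works. Conversely, if delta > 7/200, then x = 3 + 7/200 satisfies |x - 3| = 7/200 < delta but |f(x) - f(3)| = 2 * 7/200 = 7/100, which is not < 7/100; so no larger delta works.
Hence the largest such delta is 7/200.

7/200


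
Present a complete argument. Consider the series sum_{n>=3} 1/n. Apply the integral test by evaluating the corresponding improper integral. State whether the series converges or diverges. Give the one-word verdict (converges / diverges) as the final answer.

Let f(x) = 1/x. Then f is positive, continuous, and decreasing on [3, infinity), so the integral test applies.
Compute the improper integral int_{3}^infinity f(x) dx:
  antiderivative F(x) = log(x).
  As x -> infinity, log(x) -> infinity.
  So int = infinity - log(3) = infinity. By the integral test, the series diverges.

diverges


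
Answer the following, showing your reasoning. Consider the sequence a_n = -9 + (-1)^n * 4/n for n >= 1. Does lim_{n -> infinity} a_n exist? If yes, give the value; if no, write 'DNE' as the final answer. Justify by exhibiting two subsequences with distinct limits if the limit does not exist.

Examine the behaviour of a_n along subsequences.
Even-n subsequence a_{2k} = -9 + 4/(2k) -> -9. Odd-n subsequence a_{2k+1} = -9 - 4/(2k+1) -> -9. Both tend to -9, which suggests the limit is -9; verify directly.
|a_n - (-9)| = |(-1)^n * 4/n| = 4/n for every n >= 1.
Given epsilon > 0, choose a positive integer N > 4/epsilon. Then for all n >= N, |a_n - (-9)| = 4/n <= 4/N < epsilon.
So by the definition of the limit, lim a_n exists and equals -9.

-9


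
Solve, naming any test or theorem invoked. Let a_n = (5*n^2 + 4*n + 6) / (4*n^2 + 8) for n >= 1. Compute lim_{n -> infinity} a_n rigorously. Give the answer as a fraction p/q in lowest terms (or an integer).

Divide numerator and denominator by n^2, the highest power:
numerator / n^2 = 5 + 4/n + 6/n^2
denominator / n^2 = 4 + 8/n^2
As n -> infinity, all terms of the form c/n^k (k >= 1) tend to 0.
So numerator / n^2 -> 5 and denominator / n^2 -> 4.
Therefore lim a_n = 5/4.

5/4


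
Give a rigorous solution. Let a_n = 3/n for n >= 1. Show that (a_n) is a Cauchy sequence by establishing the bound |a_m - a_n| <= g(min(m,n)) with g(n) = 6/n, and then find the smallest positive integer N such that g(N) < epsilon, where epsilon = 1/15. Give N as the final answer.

For any m, n >= 1, by the triangle inequality:
|a_m - a_n| = |3/m - 3/n| <= 3*1/m + 3*1/n <= 6/min(m,n).
So g(n) = 6/n bounds the Cauchy difference. Since g(n) -> 0, (a_n) is Cauchy.
Now solve g(N) < 1/15: 6/N < 1/15 <=> N > 6 / (1/15) = 90.
The smallest integer strictly greater than 90 is N = 91.
Check: g(91) = 6/91 = 6/91 < 1/15; g(90) = 1/15 >= 1/15. So N = 91.

91


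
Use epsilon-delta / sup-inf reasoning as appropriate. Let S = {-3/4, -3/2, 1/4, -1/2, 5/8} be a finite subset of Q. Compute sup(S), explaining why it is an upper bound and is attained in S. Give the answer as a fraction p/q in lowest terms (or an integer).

S is finite, so sup(S) = max(S).
Sorted decreasing:
5/8, 1/4, -1/2, -3/4, -3/2
The extremum is 5/8.
For every x in S, x <= 5/8. And 5/8 is in S, so it is attained.
Therefore sup(S) = 5/8.

5/8


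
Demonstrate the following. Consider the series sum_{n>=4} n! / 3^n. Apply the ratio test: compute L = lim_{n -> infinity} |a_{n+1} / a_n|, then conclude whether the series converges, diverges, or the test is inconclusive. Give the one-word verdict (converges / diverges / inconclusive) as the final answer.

Let a_n denote the general term. Form the ratio a_{n+1}/a_n and simplify:
a_{n+1}/a_n = n/3 + 1/3
Take the limit as n -> infinity: L = infinity.
Since L = infinity > 1 (or L = infinity), the ratio test implies the series diverges.

diverges


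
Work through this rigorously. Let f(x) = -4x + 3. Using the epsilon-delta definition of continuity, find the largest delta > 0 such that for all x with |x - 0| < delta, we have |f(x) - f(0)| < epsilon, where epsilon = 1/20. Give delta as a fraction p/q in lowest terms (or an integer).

We compute f(0) = -4*(0) + 3 = 3.
|f(x) - f(0)| = |-4x + 3 - (3)| = |-4(x - 0)| = 4|x - 0|.
We need 4|x - 0| < 1/20, i.e. |x - 0| < 1/20 / 4 = 1/80.
So any delta <= 1/80 works. Conversely, if delta > 1/80, then x = 0 + 1/80 satisfies |x - 0| = 1/80 < delta but |f(x) - f(0)| = 4 * 1/80 = 1/20, which is not < 1/20; so no larger delta works.
Hence the largest such delta is 1/80.

1/80


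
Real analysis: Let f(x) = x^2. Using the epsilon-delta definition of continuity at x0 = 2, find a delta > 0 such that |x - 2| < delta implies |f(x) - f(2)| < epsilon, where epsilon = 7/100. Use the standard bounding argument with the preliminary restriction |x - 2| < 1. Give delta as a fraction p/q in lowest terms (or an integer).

Factor: |x^2 - (2)^2| = |x - 2| * |x + 2|.
Impose |x - 2| < 1 first. Then |x + 2| = |(x - 2) + 2*(2)| <= |x - 2| + 2*|2| < 1 + 4 = 5.
So |x^2 - (2)^2| < delta * 5.
We need delta * 5 <= 7/100, i.e. delta <= 7/100/5 = 7/500.
Since 7/500 < 1, this is tighter than 1; take delta = 7/500.
So delta = 7/500 works.

7/500


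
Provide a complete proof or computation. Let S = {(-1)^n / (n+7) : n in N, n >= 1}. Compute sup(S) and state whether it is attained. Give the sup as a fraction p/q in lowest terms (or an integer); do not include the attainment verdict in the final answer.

Analysis:
- Values: -1/8, 1/9, -1/10, 1/11, -1/12, ...
- Positive terms (even n): 1/(2+7), 1/(4+7), ... decreasing -> max = 1/9 (n=2).
- Negative terms (odd n): -1/(1+7), -1/(3+7), ... increasing -> min = -1/8 (n=1).
- So sup = 1/9 (attained at n=2); inf = -1/8 (attained at n=1).
Conclusion: sup(S) = 1/9, attained in S.

1/9


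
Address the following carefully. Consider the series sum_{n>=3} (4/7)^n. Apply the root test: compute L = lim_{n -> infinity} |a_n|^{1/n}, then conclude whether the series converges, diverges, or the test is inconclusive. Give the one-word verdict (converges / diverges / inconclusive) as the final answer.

Let a_n denote the general term. Form |a_n|^(1/n) and simplify:
|a_n|^(1/n) = 4/7
Take the limit as n -> infinity: L = 4/7.
Since L = 4/7 < 1, the root test implies convergence.

converges


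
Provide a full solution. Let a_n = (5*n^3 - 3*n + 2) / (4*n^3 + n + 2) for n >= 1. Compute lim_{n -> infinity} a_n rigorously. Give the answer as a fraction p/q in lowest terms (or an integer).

Divide numerator and denominator by n^3, the highest power:
numerator / n^3 = 5 - 3/n^2 + 2/n^3
denominator / n^3 = 4 + n^(-2) + 2/n^3
As n -> infinity, all terms of the form c/n^k (k >= 1) tend to 0.
So numerator / n^3 -> 5 and denominator / n^3 -> 4.
Therefore lim a_n = 5/4.

5/4


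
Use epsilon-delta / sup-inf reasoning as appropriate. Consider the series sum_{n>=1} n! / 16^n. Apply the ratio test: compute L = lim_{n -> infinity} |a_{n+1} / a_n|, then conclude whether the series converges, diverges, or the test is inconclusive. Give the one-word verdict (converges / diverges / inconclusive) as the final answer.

Let a_n denote the general term. Form the ratio a_{n+1}/a_n and simplify:
a_{n+1}/a_n = n/16 + 1/16
Take the limit as n -> infinity: L = infinity.
Since L = infinity > 1 (or L = infinity), the ratio test implies the series diverges.

diverges


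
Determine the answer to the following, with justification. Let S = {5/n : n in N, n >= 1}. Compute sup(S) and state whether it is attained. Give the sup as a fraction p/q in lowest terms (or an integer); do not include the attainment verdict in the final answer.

Analysis:
- Values: 5, 5/2, 5/3, 5/4, ... strictly decreasing.
- The maximum is 5 (n=1); sup = 5 (attained).
- The set is bounded below by 0; 5/n -> 0 so 0 is the greatest lower bound.
- 0 is not in the set, so inf = 0 is not attained.
Conclusion: sup(S) = 5, attained in S.

5


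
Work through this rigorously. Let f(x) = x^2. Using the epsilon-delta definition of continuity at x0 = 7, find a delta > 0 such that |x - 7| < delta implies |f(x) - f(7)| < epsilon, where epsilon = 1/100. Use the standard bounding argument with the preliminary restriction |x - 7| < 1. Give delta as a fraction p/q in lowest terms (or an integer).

Factor: |x^2 - (7)^2| = |x - 7| * |x + 7|.
Impose |x - 7| < 1 first. Then |x + 7| = |(x - 7) + 2*(7)| <= |x - 7| + 2*|7| < 1 + 14 = 15.
So |x^2 - (7)^2| < delta * 15.
We need delta * 15 <= 1/100, i.e. delta <= 1/100/15 = 1/1500.
Since 1/1500 < 1, this is tighter than 1; take delta = 1/1500.
So delta = 1/1500 works.

1/1500


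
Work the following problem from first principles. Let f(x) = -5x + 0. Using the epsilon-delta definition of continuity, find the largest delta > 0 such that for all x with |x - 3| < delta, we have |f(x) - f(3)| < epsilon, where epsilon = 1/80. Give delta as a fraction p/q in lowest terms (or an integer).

We compute f(3) = -5*(3) + 0 = -15.
|f(x) - f(3)| = |-5x + 0 - (-15)| = |-5(x - 3)| = 5|x - 3|.
We need 5|x - 3| < 1/80, i.e. |x - 3| < 1/80 / 5 = 1/400.
So any delta <= 1/400 works. Conversely, if delta > 1/400, then x = 3 + 1/400 satisfies |x - 3| = 1/400 < delta but |f(x) - f(3)| = 5 * 1/400 = 1/80, which is not < 1/80; so no larger delta works.
Hence the largest such delta is 1/400.

1/400


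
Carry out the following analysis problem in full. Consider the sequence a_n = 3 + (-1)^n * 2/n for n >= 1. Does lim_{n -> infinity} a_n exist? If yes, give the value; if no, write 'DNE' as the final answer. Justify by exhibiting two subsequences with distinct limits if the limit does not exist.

Examine the behaviour of a_n along subsequences.
Even-n subsequence a_{2k} = 3 + 2/(2k) -> 3. Odd-n subsequence a_{2k+1} = 3 - 2/(2k+1) -> 3. Both tend to 3, which suggests the limit is 3; verify directly.
|a_n - 3| = |(-1)^n * 2/n| = 2/n for every n >= 1.
Given epsilon > 0, choose a positive integer N > 2/epsilon. Then for all n >= N, |a_n - 3| = 2/n <= 2/N < epsilon.
So by the definition of the limit, lim a_n exists and equals 3.

3


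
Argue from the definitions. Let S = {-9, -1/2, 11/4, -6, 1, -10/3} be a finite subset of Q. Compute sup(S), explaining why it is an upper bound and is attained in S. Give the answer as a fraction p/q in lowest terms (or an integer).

S is finite, so sup(S) = max(S).
Sorted decreasing:
11/4, 1, -1/2, -10/3, -6, -9
The extremum is 11/4.
For every x in S, x <= 11/4. And 11/4 is in S, so it is attained.
Therefore sup(S) = 11/4.

11/4


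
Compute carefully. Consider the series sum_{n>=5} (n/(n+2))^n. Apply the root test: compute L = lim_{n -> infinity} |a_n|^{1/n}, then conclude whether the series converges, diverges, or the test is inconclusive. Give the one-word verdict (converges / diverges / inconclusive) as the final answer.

Let a_n denote the general term. Form |a_n|^(1/n) and simplify:
|a_n|^(1/n) = n/(n + 2)
Take the limit as n -> infinity: L = 1.
Since L = 1, the root test is inconclusive. (In fact a_n = (n/(n+2))^n -> e^(-2) != 0, so the nth-term test shows divergence; but the root test itself gives no conclusion.)

inconclusive


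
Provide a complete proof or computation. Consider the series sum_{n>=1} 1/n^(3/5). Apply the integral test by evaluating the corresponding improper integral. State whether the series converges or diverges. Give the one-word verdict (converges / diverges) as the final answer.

Let f(x) = x^(-3/5). Then f is positive, continuous, and decreasing on [1, infinity), so the integral test applies.
Compute the improper integral int_{1}^infinity f(x) dx:
  antiderivative F(x) = 5*x^(2/5)/2.
  As x -> infinity, F(x) -> infinity (since p = 3/5 < 1).
  So the integral diverges. By the integral test, the series diverges.

diverges


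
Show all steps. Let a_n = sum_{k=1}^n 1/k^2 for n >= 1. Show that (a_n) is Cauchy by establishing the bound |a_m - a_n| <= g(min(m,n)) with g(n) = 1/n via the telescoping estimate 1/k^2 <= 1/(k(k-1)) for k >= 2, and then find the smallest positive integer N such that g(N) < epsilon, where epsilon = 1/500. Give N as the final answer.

For m > n >= 1: |a_m - a_n| = sum_{k=n+1}^m 1/k^2.
Use 1/k^2 <= 1/(k(k-1)) = 1/(k-1) - 1/k for k >= 2:
sum_{k=n+1}^m 1/k^2 <= sum_{k=n+1}^m (1/(k-1) - 1/k) = 1/n - 1/m <= 1/n.
By symmetry the same bound holds with n,m swapped, so |a_m - a_n| <= 1/min(m,n) = g(min(m,n)). Since g(n) -> 0, (a_n) is Cauchy.
Now solve g(N) < 1/500: 1/N < 1/500 <=> N > 1/(1/500) = 500.
The smallest integer strictly greater than 500 is N = 501.
Check: g(501) = 1/501 < 1/500; g(500) = 1/500 >= 1/500. So N = 501.

501


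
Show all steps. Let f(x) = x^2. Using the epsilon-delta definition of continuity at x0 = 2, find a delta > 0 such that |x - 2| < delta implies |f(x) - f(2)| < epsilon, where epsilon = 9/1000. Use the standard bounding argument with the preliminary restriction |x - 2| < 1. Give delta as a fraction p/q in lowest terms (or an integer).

Factor: |x^2 - (2)^2| = |x - 2| * |x + 2|.
Impose |x - 2| < 1 first. Then |x + 2| = |(x - 2) + 2*(2)| <= |x - 2| + 2*|2| < 1 + 4 = 5.
So |x^2 - (2)^2| < delta * 5.
We need delta * 5 <= 9/1000, i.e. delta <= 9/1000/5 = 9/5000.
Since 9/5000 < 1, this is tighter than 1; take delta = 9/5000.
So delta = 9/5000 works.

9/5000


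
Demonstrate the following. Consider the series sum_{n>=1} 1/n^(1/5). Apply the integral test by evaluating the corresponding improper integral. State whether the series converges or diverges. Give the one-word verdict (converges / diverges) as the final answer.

Let f(x) = x^(-1/5). Then f is positive, continuous, and decreasing on [1, infinity), so the integral test applies.
Compute the improper integral int_{1}^infinity f(x) dx:
  antiderivative F(x) = 5*x^(4/5)/4.
  As x -> infinity, F(x) -> infinity (since p = 1/5 < 1).
  So the integral diverges. By the integral test, the series diverges.

diverges


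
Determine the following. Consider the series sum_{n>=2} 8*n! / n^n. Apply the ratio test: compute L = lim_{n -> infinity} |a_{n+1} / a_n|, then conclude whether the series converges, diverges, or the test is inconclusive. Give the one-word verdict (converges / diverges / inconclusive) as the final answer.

Let a_n denote the general term. Form the ratio a_{n+1}/a_n and simplify:
a_{n+1}/a_n = (n/(n + 1))^n
Take the limit as n -> infinity: L = exp(-1).
Since L = exp(-1) < 1, the ratio test implies the series converges.

converges


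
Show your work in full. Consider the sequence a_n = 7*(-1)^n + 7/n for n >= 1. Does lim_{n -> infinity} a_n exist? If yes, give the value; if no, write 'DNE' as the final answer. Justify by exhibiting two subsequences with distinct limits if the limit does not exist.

Examine the behaviour of a_n along subsequences.
a_{2k} = 7 + 7/(2k) -> 7. a_{2k+1} = -7 + 7/(2k+1) -> -7.
Since these two subsequential limits are 7 and -7, distinct, the full sequence cannot converge (a convergent sequence has all subsequences tending to the same limit). So lim a_n does not exist.

DNE


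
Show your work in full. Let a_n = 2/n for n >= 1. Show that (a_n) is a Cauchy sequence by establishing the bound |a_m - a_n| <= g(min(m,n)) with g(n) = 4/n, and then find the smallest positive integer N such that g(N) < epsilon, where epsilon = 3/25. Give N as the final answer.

For any m, n >= 1, by the triangle inequality:
|a_m - a_n| = |2/m - 2/n| <= 2*1/m + 2*1/n <= 4/min(m,n).
So g(n) = 4/n bounds the Cauchy difference. Since g(n) -> 0, (a_n) is Cauchy.
Now solve g(N) < 3/25: 4/N < 3/25 <=> N > 4 / (3/25) = 100/3.
The smallest integer strictly greater than 100/3 is N = 34.
Check: g(34) = 4/34 = 2/17 < 3/25; g(33) = 4/33 >= 3/25. So N = 34.

34


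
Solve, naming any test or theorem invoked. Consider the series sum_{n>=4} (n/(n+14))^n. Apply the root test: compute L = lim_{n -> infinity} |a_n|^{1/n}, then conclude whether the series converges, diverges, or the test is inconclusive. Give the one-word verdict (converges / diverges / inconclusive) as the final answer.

Let a_n denote the general term. Form |a_n|^(1/n) and simplify:
|a_n|^(1/n) = n/(n + 14)
Take the limit as n -> infinity: L = 1.
Since L = 1, the root test is inconclusive. (In fact a_n = (n/(n+14))^n -> e^(-14) != 0, so the nth-term test shows divergence; but the root test itself gives no conclusion.)

inconclusive


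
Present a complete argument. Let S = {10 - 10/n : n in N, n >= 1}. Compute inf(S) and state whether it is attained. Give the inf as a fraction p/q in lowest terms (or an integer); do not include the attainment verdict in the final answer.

Analysis:
- Values: 0, 5, 20/3, 15/2, ... strictly increasing.
- Minimum is 0 (n=1); inf = 0 (attained).
- 10 - 10/n -> 10 from below; sup = 10, not attained.
Conclusion: inf(S) = 0, attained in S.

0


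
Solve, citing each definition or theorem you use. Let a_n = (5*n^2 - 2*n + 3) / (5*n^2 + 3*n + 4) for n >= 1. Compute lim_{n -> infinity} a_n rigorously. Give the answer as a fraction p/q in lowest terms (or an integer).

Divide numerator and denominator by n^2, the highest power:
numerator / n^2 = 5 - 2/n + 3/n^2
denominator / n^2 = 5 + 3/n + 4/n^2
As n -> infinity, all terms of the form c/n^k (k >= 1) tend to 0.
So numerator / n^2 -> 5 and denominator / n^2 -> 5.
Therefore lim a_n = 1.

1


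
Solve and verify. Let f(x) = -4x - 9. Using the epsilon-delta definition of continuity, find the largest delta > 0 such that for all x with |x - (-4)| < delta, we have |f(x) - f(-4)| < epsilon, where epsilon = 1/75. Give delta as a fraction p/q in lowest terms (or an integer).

We compute f(-4) = -4*(-4) - 9 = 7.
|f(x) - f(-4)| = |-4x - 9 - (7)| = |-4(x - (-4))| = 4|x - (-4)|.
We need 4|x - (-4)| < 1/75, i.e. |x - (-4)| < 1/75 / 4 = 1/300.
So any delta <= 1/300 works. Conversely, if delta > 1/300, then x = -4 + 1/300 satisfies |x - (-4)| = 1/300 < delta but |f(x) - f(-4)| = 4 * 1/300 = 1/75, which is not < 1/75; so no larger delta works.
Hence the largest such delta is 1/300.

1/300


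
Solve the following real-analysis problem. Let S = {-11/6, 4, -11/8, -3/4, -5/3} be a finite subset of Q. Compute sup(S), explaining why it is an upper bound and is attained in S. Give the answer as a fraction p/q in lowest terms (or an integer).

S is finite, so sup(S) = max(S).
Sorted decreasing:
4, -3/4, -11/8, -5/3, -11/6
The extremum is 4.
For every x in S, x <= 4. And 4 is in S, so it is attained.
Therefore sup(S) = 4.

4


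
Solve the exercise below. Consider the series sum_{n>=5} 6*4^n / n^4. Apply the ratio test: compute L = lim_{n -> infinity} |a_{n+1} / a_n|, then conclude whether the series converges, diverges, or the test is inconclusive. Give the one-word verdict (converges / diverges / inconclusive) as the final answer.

Let a_n denote the general term. Form the ratio a_{n+1}/a_n and simplify:
a_{n+1}/a_n = 4*n^4/(n + 1)^4
Take the limit as n -> infinity: L = 4.
Since L = 4 > 1 (or L = infinity), the ratio test implies the series diverges.

diverges


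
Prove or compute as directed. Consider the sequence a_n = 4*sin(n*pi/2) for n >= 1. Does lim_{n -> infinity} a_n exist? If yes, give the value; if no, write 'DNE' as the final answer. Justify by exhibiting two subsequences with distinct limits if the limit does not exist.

Examine the behaviour of a_n along subsequences.
a_{4k+1} = 4*sin(pi/2 + 2k*pi) = 4 -> 4. a_{4k+3} = 4*sin(3pi/2 + 2k*pi) = -4 -> -4.
Since these two subsequential limits are 4 and -4, distinct, the full sequence cannot converge (a convergent sequence has all subsequences tending to the same limit). So lim a_n does not exist.

DNE


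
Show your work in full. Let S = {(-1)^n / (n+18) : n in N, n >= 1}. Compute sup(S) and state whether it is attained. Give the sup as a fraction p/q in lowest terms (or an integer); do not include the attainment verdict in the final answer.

Analysis:
- Values: -1/19, 1/20, -1/21, 1/22, -1/23, ...
- Positive terms (even n): 1/(2+18), 1/(4+18), ... decreasing -> max = 1/20 (n=2).
- Negative terms (odd n): -1/(1+18), -1/(3+18), ... increasing -> min = -1/19 (n=1).
- So sup = 1/20 (attained at n=2); inf = -1/19 (attained at n=1).
Conclusion: sup(S) = 1/20, attained in S.

1/20


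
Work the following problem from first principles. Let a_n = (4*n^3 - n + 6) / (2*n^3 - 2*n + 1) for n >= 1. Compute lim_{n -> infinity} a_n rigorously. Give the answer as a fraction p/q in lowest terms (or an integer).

Divide numerator and denominator by n^3, the highest power:
numerator / n^3 = 4 - 1/n^2 + 6/n^3
denominator / n^3 = 2 - 2/n^2 + n^(-3)
As n -> infinity, all terms of the form c/n^k (k >= 1) tend to 0.
So numerator / n^3 -> 4 and denominator / n^3 -> 2.
Therefore lim a_n = 2.

2


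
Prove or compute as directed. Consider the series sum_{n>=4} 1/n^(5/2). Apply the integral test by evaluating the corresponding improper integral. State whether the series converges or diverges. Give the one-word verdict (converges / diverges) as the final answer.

Let f(x) = x^(-5/2). Then f is positive, continuous, and decreasing on [4, infinity), so the integral test applies.
Compute the improper integral int_{4}^infinity f(x) dx:
  antiderivative F(x) = -2/(3*x^(3/2)).
  As x -> infinity, F(x) -> 0 (since p = 5/2 > 1).
  So int = F(infinity) - F(4) = 0 - (-1/12) = 1/12.
  Finite, so by the integral test, the series converges.

converges


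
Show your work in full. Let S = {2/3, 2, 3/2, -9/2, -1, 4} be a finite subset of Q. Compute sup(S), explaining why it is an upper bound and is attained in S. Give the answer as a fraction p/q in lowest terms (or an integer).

S is finite, so sup(S) = max(S).
Sorted decreasing:
4, 2, 3/2, 2/3, -1, -9/2
The extremum is 4.
For every x in S, x <= 4. And 4 is in S, so it is attained.
Therefore sup(S) = 4.

4


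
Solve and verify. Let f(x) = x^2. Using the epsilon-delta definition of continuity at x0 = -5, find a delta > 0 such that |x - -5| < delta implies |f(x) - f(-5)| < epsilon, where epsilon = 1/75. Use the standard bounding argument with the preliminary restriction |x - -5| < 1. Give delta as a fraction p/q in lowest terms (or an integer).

Factor: |x^2 - (-5)^2| = |x - -5| * |x + -5|.
Impose |x - -5| < 1 first. Then |x + -5| = |(x - -5) + 2*(-5)| <= |x - -5| + 2*|-5| < 1 + 10 = 11.
So |x^2 - (-5)^2| < delta * 11.
We need delta * 11 <= 1/75, i.e. delta <= 1/75/11 = 1/825.
Since 1/825 < 1, this is tighter than 1; take delta = 1/825.
So delta = 1/825 works.

1/825


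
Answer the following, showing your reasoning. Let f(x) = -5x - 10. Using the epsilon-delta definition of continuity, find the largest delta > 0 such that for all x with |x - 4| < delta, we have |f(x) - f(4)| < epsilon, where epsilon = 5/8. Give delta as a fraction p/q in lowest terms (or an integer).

We compute f(4) = -5*(4) - 10 = -30.
|f(x) - f(4)| = |-5x - 10 - (-30)| = |-5(x - 4)| = 5|x - 4|.
We need 5|x - 4| < 5/8, i.e. |x - 4| < 5/8 / 5 = 1/8.
So any delta <= 1/8 works. Conversely, if delta > 1/8, then x = 4 + 1/8 satisfies |x - 4| = 1/8 < delta but |f(x) - f(4)| = 5 * 1/8 = 5/8, which is not < 5/8; so no larger delta works.
Hence the largest such delta is 1/8.

1/8


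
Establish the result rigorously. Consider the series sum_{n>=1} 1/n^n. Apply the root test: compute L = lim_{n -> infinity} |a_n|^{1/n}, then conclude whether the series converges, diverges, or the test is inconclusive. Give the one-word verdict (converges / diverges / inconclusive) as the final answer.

Let a_n denote the general term. Form |a_n|^(1/n) and simplify:
|a_n|^(1/n) = 1/n
Take the limit as n -> infinity: L = 0.
Since L = 0 < 1, the root test implies convergence.

converges


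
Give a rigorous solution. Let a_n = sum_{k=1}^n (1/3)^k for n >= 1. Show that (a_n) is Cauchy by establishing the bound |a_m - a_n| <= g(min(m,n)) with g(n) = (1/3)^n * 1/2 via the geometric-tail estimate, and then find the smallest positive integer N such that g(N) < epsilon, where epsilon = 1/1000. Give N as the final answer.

For m > n >= 1: |a_m - a_n| = sum_{k=n+1}^m (1/3)^k < sum_{k=n+1}^infinity (1/3)^k = (1/3)^(n+1) / (1 - 1/3) = (1/3)^n * (1/3) * (3/2) = (1/3)^n * 1/2.
So g(n) = (1/3)^n / 2. Since g(n) -> 0, (a_n) is Cauchy.
Now solve g(N) < 1/1000: (1/3)^N / 2 < 1/1000 <=> 3^N > 1 / (2 * 1/1000) = 500.
Check powers of 3: 3^5 = 243 <= 500, 3^6 = 729 > 500.
So the smallest such N is 6. Check: g(6) = 1/(2 * 729) = 1/1458 < 1/1000.

6


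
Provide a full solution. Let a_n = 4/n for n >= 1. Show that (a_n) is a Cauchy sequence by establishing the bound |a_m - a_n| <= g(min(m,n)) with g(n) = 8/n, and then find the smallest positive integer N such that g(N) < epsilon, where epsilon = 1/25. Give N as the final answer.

For any m, n >= 1, by the triangle inequality:
|a_m - a_n| = |4/m - 4/n| <= 4*1/m + 4*1/n <= 8/min(m,n).
So g(n) = 8/n bounds the Cauchy difference. Since g(n) -> 0, (a_n) is Cauchy.
Now solve g(N) < 1/25: 8/N < 1/25 <=> N > 8 / (1/25) = 200.
The smallest integer strictly greater than 200 is N = 201.
Check: g(201) = 8/201 = 8/201 < 1/25; g(200) = 1/25 >= 1/25. So N = 201.

201


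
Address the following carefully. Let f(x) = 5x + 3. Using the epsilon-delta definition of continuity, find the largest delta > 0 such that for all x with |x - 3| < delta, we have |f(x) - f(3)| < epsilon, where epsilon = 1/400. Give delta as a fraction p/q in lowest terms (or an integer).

We compute f(3) = 5*(3) + 3 = 18.
|f(x) - f(3)| = |5x + 3 - (18)| = |5(x - 3)| = 5|x - 3|.
We need 5|x - 3| < 1/400, i.e. |x - 3| < 1/400 / 5 = 1/2000.
So any delta <= 1/2000 works. Conversely, if delta > 1/2000, then x = 3 + 1/2000 satisfies |x - 3| = 1/2000 < delta but |f(x) - f(3)| = 5 * 1/2000 = 1/400, which is not < 1/400; so no larger delta works.
Hence the largest such delta is 1/2000.

1/2000


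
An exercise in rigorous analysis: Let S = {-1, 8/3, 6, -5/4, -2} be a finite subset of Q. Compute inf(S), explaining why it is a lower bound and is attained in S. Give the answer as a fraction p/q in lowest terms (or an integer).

S is finite, so inf(S) = min(S).
Sorted increasing:
-2, -5/4, -1, 8/3, 6
The extremum is -2.
For every x in S, x >= -2. And -2 is in S, so it is attained.
Therefore inf(S) = -2.

-2


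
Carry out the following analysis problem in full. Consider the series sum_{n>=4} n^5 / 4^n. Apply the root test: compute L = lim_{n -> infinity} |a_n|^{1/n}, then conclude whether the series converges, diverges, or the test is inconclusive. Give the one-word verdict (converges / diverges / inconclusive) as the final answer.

Let a_n denote the general term. Form |a_n|^(1/n) and simplify:
|a_n|^(1/n) = n^(5/n)/4
Take the limit as n -> infinity: L = 1/4.
Since L = 1/4 < 1, the root test implies convergence.

converges


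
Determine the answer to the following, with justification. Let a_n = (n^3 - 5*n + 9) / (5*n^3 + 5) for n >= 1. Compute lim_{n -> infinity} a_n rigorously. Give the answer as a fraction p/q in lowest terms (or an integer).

Divide numerator and denominator by n^3, the highest power:
numerator / n^3 = 1 - 5/n^2 + 9/n^3
denominator / n^3 = 5 + 5/n^3
As n -> infinity, all terms of the form c/n^k (k >= 1) tend to 0.
So numerator / n^3 -> 1 and denominator / n^3 -> 5.
Therefore lim a_n = 1/5.

1/5


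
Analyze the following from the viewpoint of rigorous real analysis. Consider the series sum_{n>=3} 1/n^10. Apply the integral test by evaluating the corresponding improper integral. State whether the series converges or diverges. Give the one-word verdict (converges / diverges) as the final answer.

Let f(x) = x^(-10). Then f is positive, continuous, and decreasing on [3, infinity), so the integral test applies.
Compute the improper integral int_{3}^infinity f(x) dx:
  antiderivative F(x) = -1/(9*x^9).
  As x -> infinity, F(x) -> 0 (since p = 10 > 1).
  So int = F(infinity) - F(3) = 0 - (-1/177147) = 1/177147.
  Finite, so by the integral test, the series converges.

converges


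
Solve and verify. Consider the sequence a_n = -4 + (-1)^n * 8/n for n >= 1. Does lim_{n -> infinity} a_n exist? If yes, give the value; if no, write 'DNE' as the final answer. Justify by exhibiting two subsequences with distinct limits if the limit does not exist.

Examine the behaviour of a_n along subsequences.
Even-n subsequence a_{2k} = -4 + 8/(2k) -> -4. Odd-n subsequence a_{2k+1} = -4 - 8/(2k+1) -> -4. Both tend to -4, which suggests the limit is -4; verify directly.
|a_n - (-4)| = |(-1)^n * 8/n| = 8/n for every n >= 1.
Given epsilon > 0, choose a positive integer N > 8/epsilon. Then for all n >= N, |a_n - (-4)| = 8/n <= 8/N < epsilon.
So by the definition of the limit, lim a_n exists and equals -4.

-4


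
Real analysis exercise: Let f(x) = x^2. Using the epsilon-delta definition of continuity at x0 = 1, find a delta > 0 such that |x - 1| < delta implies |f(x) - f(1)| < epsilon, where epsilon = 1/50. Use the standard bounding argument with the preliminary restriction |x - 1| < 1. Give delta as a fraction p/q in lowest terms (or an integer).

Factor: |x^2 - (1)^2| = |x - 1| * |x + 1|.
Impose |x - 1| < 1 first. Then |x + 1| = |(x - 1) + 2*(1)| <= |x - 1| + 2*|1| < 1 + 2 = 3.
So |x^2 - (1)^2| < delta * 3.
We need delta * 3 <= 1/50, i.e. delta <= 1/50/3 = 1/150.
Since 1/150 < 1, this is tighter than 1; take delta = 1/150.
So delta = 1/150 works.

1/150


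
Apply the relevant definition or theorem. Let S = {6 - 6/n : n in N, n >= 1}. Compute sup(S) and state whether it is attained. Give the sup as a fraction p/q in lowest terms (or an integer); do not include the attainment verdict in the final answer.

Analysis:
- Values: 0, 3, 4, 9/2, ... strictly increasing.
- Minimum is 0 (n=1); inf = 0 (attained).
- 6 - 6/n -> 6 from below; sup = 6, not attained.
Conclusion: sup(S) = 6, not attained in S.

6


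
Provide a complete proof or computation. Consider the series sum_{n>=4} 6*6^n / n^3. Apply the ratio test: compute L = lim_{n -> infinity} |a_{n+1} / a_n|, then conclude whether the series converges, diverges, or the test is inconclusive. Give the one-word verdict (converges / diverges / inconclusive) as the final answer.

Let a_n denote the general term. Form the ratio a_{n+1}/a_n and simplify:
a_{n+1}/a_n = 6*n^3/(n + 1)^3
Take the limit as n -> infinity: L = 6.
Since L = 6 > 1 (or L = infinity), the ratio test implies the series diverges.

diverges


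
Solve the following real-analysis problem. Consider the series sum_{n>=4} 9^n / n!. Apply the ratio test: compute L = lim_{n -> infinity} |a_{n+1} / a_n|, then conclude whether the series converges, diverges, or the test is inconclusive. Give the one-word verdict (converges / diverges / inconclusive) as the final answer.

Let a_n denote the general term. Form the ratio a_{n+1}/a_n and simplify:
a_{n+1}/a_n = 9/(n + 1)
Take the limit as n -> infinity: L = 0.
Since L = 0 < 1, the ratio test implies the series converges.

converges


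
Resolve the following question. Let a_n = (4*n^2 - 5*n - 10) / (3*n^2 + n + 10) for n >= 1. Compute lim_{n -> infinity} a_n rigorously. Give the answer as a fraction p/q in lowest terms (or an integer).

Divide numerator and denominator by n^2, the highest power:
numerator / n^2 = 4 - 5/n - 10/n^2
denominator / n^2 = 3 + 1/n + 10/n^2
As n -> infinity, all terms of the form c/n^k (k >= 1) tend to 0.
So numerator / n^2 -> 4 and denominator / n^2 -> 3.
Therefore lim a_n = 4/3.

4/3


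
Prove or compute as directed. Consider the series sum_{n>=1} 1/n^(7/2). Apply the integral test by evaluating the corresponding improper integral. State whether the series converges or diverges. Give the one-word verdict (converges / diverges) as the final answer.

Let f(x) = x^(-7/2). Then f is positive, continuous, and decreasing on [1, infinity), so the integral test applies.
Compute the improper integral int_{1}^infinity f(x) dx:
  antiderivative F(x) = -2/(5*x^(5/2)).
  As x -> infinity, F(x) -> 0 (since p = 7/2 > 1).
  So int = F(infinity) - F(1) = 0 - (-2/5) = 2/5.
  Finite, so by the integral test, the series converges.

converges


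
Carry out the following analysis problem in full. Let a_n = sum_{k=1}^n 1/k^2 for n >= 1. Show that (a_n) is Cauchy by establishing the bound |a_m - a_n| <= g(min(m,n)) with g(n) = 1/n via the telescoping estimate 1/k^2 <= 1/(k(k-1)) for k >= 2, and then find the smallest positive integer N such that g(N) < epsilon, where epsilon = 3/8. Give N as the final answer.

For m > n >= 1: |a_m - a_n| = sum_{k=n+1}^m 1/k^2.
Use 1/k^2 <= 1/(k(k-1)) = 1/(k-1) - 1/k for k >= 2:
sum_{k=n+1}^m 1/k^2 <= sum_{k=n+1}^m (1/(k-1) - 1/k) = 1/n - 1/m <= 1/n.
By symmetry the same bound holds with n,m swapped, so |a_m - a_n| <= 1/min(m,n) = g(min(m,n)). Since g(n) -> 0, (a_n) is Cauchy.
Now solve g(N) < 3/8: 1/N < 3/8 <=> N > 1/(3/8) = 8/3.
The smallest integer strictly greater than 8/3 is N = 3.
Check: g(3) = 1/3 < 3/8; g(2) = 1/2 >= 3/8. So N = 3.

3


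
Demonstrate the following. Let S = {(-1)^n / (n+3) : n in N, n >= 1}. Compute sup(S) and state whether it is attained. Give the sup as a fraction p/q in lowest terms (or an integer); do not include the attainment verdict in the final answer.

Analysis:
- Values: -1/4, 1/5, -1/6, 1/7, -1/8, ...
- Positive terms (even n): 1/(2+3), 1/(4+3), ... decreasing -> max = 1/5 (n=2).
- Negative terms (odd n): -1/(1+3), -1/(3+3), ... increasing -> min = -1/4 (n=1).
- So sup = 1/5 (attained at n=2); inf = -1/4 (attained at n=1).
Conclusion: sup(S) = 1/5, attained in S.

1/5


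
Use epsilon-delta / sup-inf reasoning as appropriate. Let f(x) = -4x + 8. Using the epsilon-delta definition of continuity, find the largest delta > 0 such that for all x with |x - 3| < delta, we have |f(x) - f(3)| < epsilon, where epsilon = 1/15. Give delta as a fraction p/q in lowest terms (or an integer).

We compute f(3) = -4*(3) + 8 = -4.
|f(x) - f(3)| = |-4x + 8 - (-4)| = |-4(x - 3)| = 4|x - 3|.
We need 4|x - 3| < 1/15, i.e. |x - 3| < 1/15 / 4 = 1/60.
So any delta <= 1/60 works. Conversely, if delta > 1/60, then x = 3 + 1/60 satisfies |x - 3| = 1/60 < delta but |f(x) - f(3)| = 4 * 1/60 = 1/15, which is not < 1/15; so no larger delta works.
Hence the largest such delta is 1/60.

1/60


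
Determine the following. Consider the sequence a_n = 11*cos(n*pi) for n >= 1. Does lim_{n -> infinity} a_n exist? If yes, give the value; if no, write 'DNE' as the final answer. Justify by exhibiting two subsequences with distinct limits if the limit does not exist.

Examine the behaviour of a_n along subsequences.
cos(n*pi) = (-1)^n, so a_n = 11*(-1)^n. a_{2k} = 11 -> 11. a_{2k+1} = -11 -> -11.
Since these two subsequential limits are 11 and -11, distinct, the full sequence cannot converge (a convergent sequence has all subsequences tending to the same limit). So lim a_n does not exist.

DNE


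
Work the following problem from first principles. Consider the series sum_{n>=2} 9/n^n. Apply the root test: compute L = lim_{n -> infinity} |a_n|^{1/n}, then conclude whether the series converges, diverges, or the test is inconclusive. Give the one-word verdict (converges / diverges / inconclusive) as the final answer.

Let a_n denote the general term. Form |a_n|^(1/n) and simplify:
|a_n|^(1/n) = 3^(2/n)/n
Take the limit as n -> infinity: L = 0.
Since L = 0 < 1, the root test implies convergence.

converges


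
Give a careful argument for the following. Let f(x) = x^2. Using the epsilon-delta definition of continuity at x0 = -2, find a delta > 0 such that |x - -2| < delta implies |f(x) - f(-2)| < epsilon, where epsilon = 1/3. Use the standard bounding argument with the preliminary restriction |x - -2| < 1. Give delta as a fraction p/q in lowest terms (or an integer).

Factor: |x^2 - (-2)^2| = |x - -2| * |x + -2|.
Impose |x - -2| < 1 first. Then |x + -2| = |(x - -2) + 2*(-2)| <= |x - -2| + 2*|-2| < 1 + 4 = 5.
So |x^2 - (-2)^2| < delta * 5.
We need delta * 5 <= 1/3, i.e. delta <= 1/3/5 = 1/15.
Since 1/15 < 1, this is tighter than 1; take delta = 1/15.
So delta = 1/15 works.

1/15


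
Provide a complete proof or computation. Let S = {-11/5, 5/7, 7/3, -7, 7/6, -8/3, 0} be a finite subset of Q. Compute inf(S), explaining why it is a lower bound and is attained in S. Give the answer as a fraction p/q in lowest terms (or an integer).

S is finite, so inf(S) = min(S).
Sorted increasing:
-7, -8/3, -11/5, 0, 5/7, 7/6, 7/3
The extremum is -7.
For every x in S, x >= -7. And -7 is in S, so it is attained.
Therefore inf(S) = -7.

-7


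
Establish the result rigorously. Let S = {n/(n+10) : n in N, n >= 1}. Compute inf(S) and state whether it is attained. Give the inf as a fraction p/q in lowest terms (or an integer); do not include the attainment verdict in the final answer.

Analysis:
- Values: 1/11, 1/6, 3/13, 2/7, ... strictly increasing.
- Minimum is 1/11 (n=1); inf = 1/11 (attained).
- n/(n+10) = 1 - 10/(n+10) -> 1 from below as n -> infinity, and never equals 1.
- So sup = 1 (not attained).
Conclusion: inf(S) = 1/11, attained in S.

1/11


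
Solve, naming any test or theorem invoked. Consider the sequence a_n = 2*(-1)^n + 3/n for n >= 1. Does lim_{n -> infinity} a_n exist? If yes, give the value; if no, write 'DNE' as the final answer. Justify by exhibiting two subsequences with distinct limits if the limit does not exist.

Examine the behaviour of a_n along subsequences.
a_{2k} = 2 + 3/(2k) -> 2. a_{2k+1} = -2 + 3/(2k+1) -> -2.
Since these two subsequential limits are 2 and -2, distinct, the full sequence cannot converge (a convergent sequence has all subsequences tending to the same limit). So lim a_n does not exist.

DNE


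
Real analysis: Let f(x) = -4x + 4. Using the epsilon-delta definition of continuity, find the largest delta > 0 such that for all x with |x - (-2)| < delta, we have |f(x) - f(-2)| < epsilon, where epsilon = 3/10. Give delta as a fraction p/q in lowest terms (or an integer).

We compute f(-2) = -4*(-2) + 4 = 12.
|f(x) - f(-2)| = |-4x + 4 - (12)| = |-4(x - (-2))| = 4|x - (-2)|.
We need 4|x - (-2)| < 3/10, i.e. |x - (-2)| < 3/10 / 4 = 3/40.
So any delta <= 3/40 works. Conversely, if delta > 3/40, then x = -2 + 3/40 satisfies |x - (-2)| = 3/40 < delta but |f(x) - f(-2)| = 4 * 3/40 = 3/10, which is not < 3/10; so no larger delta works.
Hence the largest such delta is 3/40.

3/40


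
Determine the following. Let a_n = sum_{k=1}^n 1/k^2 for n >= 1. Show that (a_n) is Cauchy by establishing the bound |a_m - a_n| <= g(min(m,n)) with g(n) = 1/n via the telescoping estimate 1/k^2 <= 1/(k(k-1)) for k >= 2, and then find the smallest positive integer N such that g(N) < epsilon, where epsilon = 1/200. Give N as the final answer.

For m > n >= 1: |a_m - a_n| = sum_{k=n+1}^m 1/k^2.
Use 1/k^2 <= 1/(k(k-1)) = 1/(k-1) - 1/k for k >= 2:
sum_{k=n+1}^m 1/k^2 <= sum_{k=n+1}^m (1/(k-1) - 1/k) = 1/n - 1/m <= 1/n.
By symmetry the same bound holds with n,m swapped, so |a_m - a_n| <= 1/min(m,n) = g(min(m,n)). Since g(n) -> 0, (a_n) is Cauchy.
Now solve g(N) < 1/200: 1/N < 1/200 <=> N > 1/(1/200) = 200.
The smallest integer strictly greater than 200 is N = 201.
Check: g(201) = 1/201 < 1/200; g(200) = 1/200 >= 1/200. So N = 201.

201
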